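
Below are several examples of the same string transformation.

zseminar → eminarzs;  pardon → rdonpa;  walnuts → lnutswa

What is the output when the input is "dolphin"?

lphindo

The pattern: move the first 2 characters to the end (rotate left by 2).
On "dolphin" that produces "lphindo".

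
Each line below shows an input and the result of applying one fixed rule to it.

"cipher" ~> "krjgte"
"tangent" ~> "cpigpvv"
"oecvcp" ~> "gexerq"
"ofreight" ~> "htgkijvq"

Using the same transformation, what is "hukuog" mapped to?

wmwqij

In each case the input is transformed by: shift every letter 2 places forward in the alphabet (wrapping around), then move the first character to the end.
"hukuog" → "wmwqij".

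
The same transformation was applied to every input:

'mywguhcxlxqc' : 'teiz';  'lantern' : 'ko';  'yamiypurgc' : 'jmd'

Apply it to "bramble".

xi

The pattern: shift every letter 3 places backward in the alphabet (wrapping around), then keep one character in every 3, starting at position 3 (positions 3rd, 6th, 9th, ...).
Applying both steps to "bramble": "yoxjyib", then "xi".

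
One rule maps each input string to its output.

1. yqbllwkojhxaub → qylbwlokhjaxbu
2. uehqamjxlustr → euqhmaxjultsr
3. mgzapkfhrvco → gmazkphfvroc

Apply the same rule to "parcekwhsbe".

What's happening: swap each adjacent pair of characters (1↔2, 3↔4, ...).
Applying that to "parcekwhsbe" gives "apcrkehwbse".

apcrkehwbse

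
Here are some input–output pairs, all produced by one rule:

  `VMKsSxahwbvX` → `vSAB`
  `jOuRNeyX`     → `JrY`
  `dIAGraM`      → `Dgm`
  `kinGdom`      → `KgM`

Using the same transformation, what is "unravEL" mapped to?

UAl

What's happening: keep one character in every 3, starting at position 1 (positions 1st, 4th, 7th, ...), then flip the case of every letter.
On "unravEL" that produces "UAl".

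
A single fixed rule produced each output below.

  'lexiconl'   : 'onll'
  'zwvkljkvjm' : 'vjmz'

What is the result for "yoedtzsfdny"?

In each case the input is transformed by: move the first character to the end, then keep only the last 4 characters.
"yoedtzsfdny" → "oedtzsfdnyy" → "dnyy".

dnyy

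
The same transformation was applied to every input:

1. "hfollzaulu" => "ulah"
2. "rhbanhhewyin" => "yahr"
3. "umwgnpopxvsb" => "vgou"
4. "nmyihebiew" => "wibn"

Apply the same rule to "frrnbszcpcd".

cnzf

The pattern: keep one character in every 3, starting at position 1 (positions 1st, 4th, 7th, ...), then swap the first and last characters.
Starting from "frrnbszcpcd": after the first operation, "fnzc"; after the second, "cnzf".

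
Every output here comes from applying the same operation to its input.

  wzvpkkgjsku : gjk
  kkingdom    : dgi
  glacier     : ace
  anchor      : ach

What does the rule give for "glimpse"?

egi

The transformation: sort the characters into alphabetical order, then keep only the first 3 characters.
Starting from "glimpse": after the first operation, "egilmps"; after the second, "egi".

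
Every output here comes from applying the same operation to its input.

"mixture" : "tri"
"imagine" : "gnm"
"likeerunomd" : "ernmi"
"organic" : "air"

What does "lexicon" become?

ioe

The rule is to keep every other character starting from the second (positions 2nd, 4th, 6th, ...), then move the first character to the end.
Working it through for "lexicon": intermediate "eio", final "ioe".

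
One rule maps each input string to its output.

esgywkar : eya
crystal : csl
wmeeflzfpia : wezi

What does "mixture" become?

The pattern: keep one character in every 3, starting at position 1 (positions 1st, 4th, 7th, ...).
Doing the same to "mixture": "mte".

mte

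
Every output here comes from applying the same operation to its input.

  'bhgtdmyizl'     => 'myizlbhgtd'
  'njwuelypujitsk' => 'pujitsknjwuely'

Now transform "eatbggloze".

glozeeatbg

What's happening: swap the front and back halves of the string.
Applying that to "eatbggloze" gives "glozeeatbg".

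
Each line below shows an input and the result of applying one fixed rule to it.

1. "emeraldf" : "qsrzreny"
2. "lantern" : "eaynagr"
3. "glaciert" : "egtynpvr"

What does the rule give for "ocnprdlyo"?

lbbpaceqy

The pattern: shift every letter 13 places forward in the alphabet (wrapping around) — i.e. ROT13, then move the last 2 characters to the front (rotate right by 2).
On "ocnprdlyo" that produces "lbbpaceqy".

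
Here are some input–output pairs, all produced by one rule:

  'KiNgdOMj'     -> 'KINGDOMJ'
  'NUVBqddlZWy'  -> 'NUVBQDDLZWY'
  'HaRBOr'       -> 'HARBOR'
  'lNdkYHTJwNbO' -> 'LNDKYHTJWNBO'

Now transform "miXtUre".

MIXTURE

The transformation: convert every letter to uppercase.
For "miXtUre" the result is "MIXTURE".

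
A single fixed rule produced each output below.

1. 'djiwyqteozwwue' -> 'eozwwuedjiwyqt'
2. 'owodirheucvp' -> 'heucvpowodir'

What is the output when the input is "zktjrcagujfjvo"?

gujfjvozktjrca

In each case the input is transformed by: swap the front and back halves of the string.
So "zktjrcagujfjvo" becomes "gujfjvozktjrca".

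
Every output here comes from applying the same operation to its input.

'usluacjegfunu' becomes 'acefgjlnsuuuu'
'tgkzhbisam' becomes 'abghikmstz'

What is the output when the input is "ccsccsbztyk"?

Each output is the input with this applied: sort the characters into alphabetical order.
"ccsccsbztyk" → "bccccksstyz".

bccccksstyz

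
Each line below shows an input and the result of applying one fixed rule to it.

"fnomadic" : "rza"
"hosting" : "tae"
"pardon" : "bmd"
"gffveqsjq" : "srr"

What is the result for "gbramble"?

snd

What's happening: shift every letter 12 places forward in the alphabet (wrapping around), then keep only the first 3 characters.
For "gbramble", step one produces "sndmynxq"; step two turns that into "snd".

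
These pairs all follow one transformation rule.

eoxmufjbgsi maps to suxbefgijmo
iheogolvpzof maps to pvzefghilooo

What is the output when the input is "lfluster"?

In each case the input is transformed by: sort the characters into alphabetical order, then move the last 3 characters to the front (rotate right by 3).
So "lfluster" becomes "stuefllr".

stuefllr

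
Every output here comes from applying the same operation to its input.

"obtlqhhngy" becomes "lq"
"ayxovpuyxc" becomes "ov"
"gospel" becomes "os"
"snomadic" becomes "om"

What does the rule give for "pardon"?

What's happening: swap the front and back halves of the string, then keep only the last 2 characters.
Working it through for "pardon": intermediate "donpar", final "ar".
(Check on "snomadic": → "adicsnom" → "om" ✓)

ar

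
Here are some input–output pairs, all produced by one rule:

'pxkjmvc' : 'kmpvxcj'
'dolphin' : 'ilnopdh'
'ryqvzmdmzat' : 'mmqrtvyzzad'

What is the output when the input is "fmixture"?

Looking at the pairs, the operation is to sort the characters into alphabetical order, then move the first 2 characters to the end (rotate left by 2).
"fmixture" → "efimrtux" → "imrtuxef".
(Check on "ryqvzmdmzat": → "admmqrtvyzz" → "mmqrtvyzzad" ✓)

imrtuxef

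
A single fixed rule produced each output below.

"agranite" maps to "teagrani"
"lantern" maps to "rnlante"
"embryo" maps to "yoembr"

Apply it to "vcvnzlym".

In each case the input is transformed by: move the last 2 characters to the front (rotate right by 2).
Applying that to "vcvnzlym" gives "ymvcvnzl".

ymvcvnzl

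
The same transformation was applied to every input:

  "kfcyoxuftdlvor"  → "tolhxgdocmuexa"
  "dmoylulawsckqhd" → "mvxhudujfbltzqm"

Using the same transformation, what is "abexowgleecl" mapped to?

Looking at the pairs, the operation is to shift every letter 9 places forward in the alphabet (wrapping around).
For "abexowgleecl" the result is "jkngxfpunnlu".

jkngxfpunnlu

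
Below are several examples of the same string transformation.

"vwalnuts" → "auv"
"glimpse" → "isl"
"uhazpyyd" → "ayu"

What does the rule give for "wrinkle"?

Each output is the input with this applied: move the first 2 characters to the end (rotate left by 2), then keep one character in every 3, starting at position 1 (positions 1st, 4th, 7th, ...).
For "wrinkle", step one produces "inklewr"; step two turns that into "ilr".

ilr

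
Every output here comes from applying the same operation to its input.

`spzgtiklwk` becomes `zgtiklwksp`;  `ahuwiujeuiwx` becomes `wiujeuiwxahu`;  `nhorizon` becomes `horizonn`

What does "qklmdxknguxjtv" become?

Each output is the input with this applied: move the last 3 characters to the front (rotate right by 3), then swap the front and back halves of the string.
So "qklmdxknguxjtv" becomes "dxknguxjtvqklm".

dxknguxjtvqklm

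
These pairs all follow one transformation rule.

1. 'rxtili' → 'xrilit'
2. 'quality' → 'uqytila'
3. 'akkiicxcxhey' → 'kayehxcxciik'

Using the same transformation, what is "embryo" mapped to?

Rule — move the first 2 characters to the end (rotate left by 2), then reverse the string.
Applying both steps to "embryo": "bryoem", then "meoyrb".
(Check on "rxtili": → "tilirx" → "xrilit" ✓)

meoyrb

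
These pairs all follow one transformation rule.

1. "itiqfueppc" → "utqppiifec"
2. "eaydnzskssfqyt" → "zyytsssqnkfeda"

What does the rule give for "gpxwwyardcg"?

The rule is to sort the characters into reverse alphabetical order.
So "gpxwwyardcg" becomes "yxwwrpggdca".

yxwwrpggdca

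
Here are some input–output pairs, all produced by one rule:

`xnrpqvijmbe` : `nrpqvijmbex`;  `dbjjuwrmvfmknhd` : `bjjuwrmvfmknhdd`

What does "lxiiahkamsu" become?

xiiahkamsul

Looking at the pairs, the operation is to move the first character to the end.
For "lxiiahkamsu" the result is "xiiahkamsul".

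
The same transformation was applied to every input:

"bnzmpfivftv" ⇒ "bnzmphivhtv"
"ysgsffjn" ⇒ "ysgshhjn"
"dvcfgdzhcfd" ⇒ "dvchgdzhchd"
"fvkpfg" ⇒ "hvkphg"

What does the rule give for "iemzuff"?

Rule — replace every "f" with "h".
On "iemzuff" that produces "iemzuhh".

iemzuhh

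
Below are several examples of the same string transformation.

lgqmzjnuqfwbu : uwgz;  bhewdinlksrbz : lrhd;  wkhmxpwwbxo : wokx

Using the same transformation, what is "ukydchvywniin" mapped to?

yikc

Looking at the pairs, the operation is to keep one character in every 3, starting at position 2 (positions 2nd, 5th, 8th, ...), then swap the front and back halves of the string.
"ukydchvywniin" → "kcyi" → "yikc".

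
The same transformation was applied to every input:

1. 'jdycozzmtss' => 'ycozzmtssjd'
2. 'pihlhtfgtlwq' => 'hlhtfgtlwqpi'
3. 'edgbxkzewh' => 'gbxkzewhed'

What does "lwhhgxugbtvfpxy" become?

hhgxugbtvfpxylw

What's happening: move the first 2 characters to the end (rotate left by 2).
For "lwhhgxugbtvfpxy" the result is "hhgxugbtvfpxylw".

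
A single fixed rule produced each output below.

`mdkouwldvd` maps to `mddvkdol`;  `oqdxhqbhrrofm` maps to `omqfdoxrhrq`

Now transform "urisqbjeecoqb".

ubrqioscqeb

What's happening: take characters alternately from the front and the back (1st, last, 2nd, 2nd-last, ...), then delete the last 2 characters.
On "urisqbjeecoqb": the first step gives "ubrqioscqebej", and the second then gives "ubrqioscqeb".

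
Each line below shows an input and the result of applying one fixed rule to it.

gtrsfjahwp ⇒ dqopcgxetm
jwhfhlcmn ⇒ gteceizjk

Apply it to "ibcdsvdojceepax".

Rule — shift every letter 3 places backward in the alphabet (wrapping around).
Applying that to "ibcdsvdojceepax" gives "fyzapsalgzbbmxu".

fyzapsalgzbbmxu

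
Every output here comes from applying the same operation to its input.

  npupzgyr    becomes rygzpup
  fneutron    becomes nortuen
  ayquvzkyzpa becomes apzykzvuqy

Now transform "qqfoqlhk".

In each case the input is transformed by: reverse the string, then delete the last character.
For "qqfoqlhk", step one produces "khlqofqq"; step two turns that into "khlqofq".

khlqofq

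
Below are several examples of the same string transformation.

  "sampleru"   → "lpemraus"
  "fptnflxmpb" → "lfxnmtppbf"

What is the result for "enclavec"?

alvcence

Looking at the pairs, the operation is to swap the front and back halves of the string, then take characters alternately from the front and the back (1st, last, 2nd, 2nd-last, ...).
On "enclavec": the first step gives "avecencl", and the second then gives "alvcence".
(Check on "sampleru": → "lerusamp" → "lpemraus" ✓)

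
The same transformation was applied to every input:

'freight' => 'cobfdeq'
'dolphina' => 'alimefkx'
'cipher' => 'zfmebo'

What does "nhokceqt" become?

kelhzbnq

The rule is to shift every letter 3 places backward in the alphabet (wrapping around).
For "nhokceqt" the result is "kelhzbnq".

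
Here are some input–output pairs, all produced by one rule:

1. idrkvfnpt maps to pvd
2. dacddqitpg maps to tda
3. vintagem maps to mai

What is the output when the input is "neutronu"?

ure

The transformation: keep one character in every 3, starting at position 2 (positions 2nd, 5th, 8th, ...), then reverse the string.
Applying that to "neutronu" gives "ure".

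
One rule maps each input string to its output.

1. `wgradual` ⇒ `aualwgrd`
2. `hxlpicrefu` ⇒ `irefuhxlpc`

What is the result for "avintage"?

nageavit

The transformation: swap the front and back halves of the string, then swap the first and last characters.
For "avintage", step one produces "tageavin"; step two turns that into "nageavit".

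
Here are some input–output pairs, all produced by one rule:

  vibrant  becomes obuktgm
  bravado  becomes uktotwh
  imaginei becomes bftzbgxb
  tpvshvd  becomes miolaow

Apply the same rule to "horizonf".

ahkbshgy

In each case the input is transformed by: shift every letter 7 places backward in the alphabet (wrapping around).
"horizonf" → "ahkbshgy".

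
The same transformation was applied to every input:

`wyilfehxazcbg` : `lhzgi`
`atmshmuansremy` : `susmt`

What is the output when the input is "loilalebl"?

lel

The transformation: move the first 3 characters to the end (rotate left by 3), then keep one character in every 3, starting at position 1 (positions 1st, 4th, 7th, ...).
For "loilalebl", step one produces "laleblloi"; step two turns that into "lel".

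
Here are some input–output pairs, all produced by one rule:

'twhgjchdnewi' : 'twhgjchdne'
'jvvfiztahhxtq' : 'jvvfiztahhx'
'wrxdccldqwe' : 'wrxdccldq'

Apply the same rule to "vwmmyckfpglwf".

vwmmyckfpgl

Rule — delete the last 2 characters.
Applying that to "vwmmyckfpglwf" gives "vwmmyckfpgl".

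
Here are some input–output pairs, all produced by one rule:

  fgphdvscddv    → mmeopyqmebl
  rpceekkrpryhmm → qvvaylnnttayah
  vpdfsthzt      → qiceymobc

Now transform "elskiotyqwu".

Rule — move the last 3 characters to the front (rotate right by 3), then shift every letter 9 places forward in the alphabet (wrapping around).
For "elskiotyqwu", step one produces "qwuelskioty"; step two turns that into "zfdnubtrxch".

zfdnubtrxch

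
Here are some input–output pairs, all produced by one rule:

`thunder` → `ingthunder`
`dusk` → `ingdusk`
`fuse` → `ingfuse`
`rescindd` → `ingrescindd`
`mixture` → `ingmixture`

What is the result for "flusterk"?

ingflusterk

Rule — prepend "ing".
For "flusterk" the result is "ingflusterk".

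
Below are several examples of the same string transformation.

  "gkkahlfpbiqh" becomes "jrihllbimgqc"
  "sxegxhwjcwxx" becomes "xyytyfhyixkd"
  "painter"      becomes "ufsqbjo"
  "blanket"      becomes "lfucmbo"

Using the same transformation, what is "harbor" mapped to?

cpsibs

The rule is to shift every letter 1 place forward in the alphabet (wrapping around), then move the last 3 characters to the front (rotate right by 3).
For "harbor", step one produces "ibscps"; step two turns that into "cpsibs".
(Check on "sxegxhwjcwxx": → "tyfhyixkdxyy" → "xyytyfhyixkd" ✓)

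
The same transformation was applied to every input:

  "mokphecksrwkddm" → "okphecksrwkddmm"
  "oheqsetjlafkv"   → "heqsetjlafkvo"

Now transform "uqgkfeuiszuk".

qgkfeuiszuku

In each case the input is transformed by: move the first character to the end.
Applying that to "uqgkfeuiszuk" gives "qgkfeuiszuku".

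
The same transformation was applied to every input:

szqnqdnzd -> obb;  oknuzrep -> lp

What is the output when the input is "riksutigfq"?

ird

What's happening: shift every letter 2 places backward in the alphabet (wrapping around), then keep one character in every 3, starting at position 3 (positions 3rd, 6th, 9th, ...).
Starting from "riksutigfq": after the first operation, "pgiqsrgedo"; after the second, "ird".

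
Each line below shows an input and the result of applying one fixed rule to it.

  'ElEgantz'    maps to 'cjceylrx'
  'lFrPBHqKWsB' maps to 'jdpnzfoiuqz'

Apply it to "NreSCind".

What's happening: shift every letter 2 places backward in the alphabet (wrapping around), then convert every letter to lowercase.
On "NreSCind": the first step gives "LpcQAglb", and the second then gives "lpcqaglb".
(Check on "lFrPBHqKWsB": → "jDpNZFoIUqZ" → "jdpnzfoiuqz" ✓)

lpcqaglb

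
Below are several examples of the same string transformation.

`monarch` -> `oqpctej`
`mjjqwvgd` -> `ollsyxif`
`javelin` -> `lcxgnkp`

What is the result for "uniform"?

wpkhqto

Rule — shift every letter 2 places forward in the alphabet (wrapping around).
Applying that to "uniform" gives "wpkhqto".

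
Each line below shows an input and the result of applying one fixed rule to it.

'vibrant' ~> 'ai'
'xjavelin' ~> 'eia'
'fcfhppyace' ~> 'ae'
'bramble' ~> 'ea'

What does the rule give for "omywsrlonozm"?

ooo

The rule is to move the first 3 characters to the end (rotate left by 3), then keep only the vowels.
Working it through for "omywsrlonozm": intermediate "wsrlonozmomy", final "ooo".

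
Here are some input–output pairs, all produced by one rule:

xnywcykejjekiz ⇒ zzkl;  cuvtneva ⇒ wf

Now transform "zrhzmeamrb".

ifs

In each case the input is transformed by: keep one character in every 3, starting at position 3 (positions 3rd, 6th, 9th, ...), then shift every letter 1 place forward in the alphabet (wrapping around).
Starting from "zrhzmeamrb": after the first operation, "her"; after the second, "ifs".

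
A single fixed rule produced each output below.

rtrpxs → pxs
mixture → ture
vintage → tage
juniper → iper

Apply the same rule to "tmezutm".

The pattern: delete the first 3 characters.
Applying that to "tmezutm" gives "zutm".

zutm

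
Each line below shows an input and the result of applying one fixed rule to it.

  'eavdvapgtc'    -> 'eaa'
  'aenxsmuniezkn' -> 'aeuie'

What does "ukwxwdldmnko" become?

The rule is to keep only the vowels.
On "ukwxwdldmnko" that produces "uo".

uo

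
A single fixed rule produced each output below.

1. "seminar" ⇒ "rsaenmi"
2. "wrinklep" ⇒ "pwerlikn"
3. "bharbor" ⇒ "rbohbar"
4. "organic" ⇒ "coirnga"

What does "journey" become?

yjeonur

Looking at the pairs, the operation is to reverse the string, then take characters alternately from the front and the back (1st, last, 2nd, 2nd-last, ...).
Applying both steps to "journey": "yenruoj", then "yjeonur".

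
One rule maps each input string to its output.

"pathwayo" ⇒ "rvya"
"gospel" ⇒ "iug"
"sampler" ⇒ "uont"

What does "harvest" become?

jtgv

The pattern: shift every letter 2 places forward in the alphabet (wrapping around), then keep every other character starting from the first (positions 1st, 3rd, 5th, ...).
"harvest" → "jctxguv" → "jtgv".
(Check on "pathwayo": → "rcvjycaq" → "rvya" ✓)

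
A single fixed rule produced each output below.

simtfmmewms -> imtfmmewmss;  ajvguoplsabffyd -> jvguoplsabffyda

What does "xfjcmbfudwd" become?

fjcmbfudwdx

The rule is to move the first character to the end.
For "xfjcmbfudwd" the result is "fjcmbfudwdx".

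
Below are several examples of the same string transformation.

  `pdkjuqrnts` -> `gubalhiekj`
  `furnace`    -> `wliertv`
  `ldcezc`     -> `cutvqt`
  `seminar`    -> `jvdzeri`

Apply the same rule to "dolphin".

The transformation: shift every letter 9 places backward in the alphabet (wrapping around).
Doing the same to "dolphin": "ufcgyze".

ufcgyze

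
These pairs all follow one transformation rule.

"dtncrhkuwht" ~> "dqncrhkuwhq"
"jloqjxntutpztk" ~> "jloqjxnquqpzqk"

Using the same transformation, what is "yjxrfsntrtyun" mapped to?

The pattern: replace every "t" with "q".
So "yjxrfsntrtyun" becomes "yjxrfsnqrqyun".

yjxrfsnqrqyun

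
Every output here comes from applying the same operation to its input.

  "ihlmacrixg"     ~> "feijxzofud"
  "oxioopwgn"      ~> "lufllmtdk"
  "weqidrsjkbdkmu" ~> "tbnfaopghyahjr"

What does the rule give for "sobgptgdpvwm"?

plydmqdamstj

Each output is the input with this applied: shift every letter 3 places backward in the alphabet (wrapping around).
Applying that to "sobgptgdpvwm" gives "plydmqdamstj".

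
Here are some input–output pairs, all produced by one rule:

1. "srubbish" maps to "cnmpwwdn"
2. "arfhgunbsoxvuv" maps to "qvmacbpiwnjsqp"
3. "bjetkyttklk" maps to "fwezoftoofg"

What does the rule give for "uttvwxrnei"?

dpooqrsmiz

The transformation: shift every letter 5 places backward in the alphabet (wrapping around), then move the last character to the front.
For "uttvwxrnei" the result is "dpooqrsmiz".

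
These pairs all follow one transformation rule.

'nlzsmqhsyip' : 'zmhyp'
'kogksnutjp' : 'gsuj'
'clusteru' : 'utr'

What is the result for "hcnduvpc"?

nup

The rule is to delete the first character, then keep every other character starting from the second (positions 2nd, 4th, 6th, ...).
Starting from "hcnduvpc": after the first operation, "cnduvpc"; after the second, "nup".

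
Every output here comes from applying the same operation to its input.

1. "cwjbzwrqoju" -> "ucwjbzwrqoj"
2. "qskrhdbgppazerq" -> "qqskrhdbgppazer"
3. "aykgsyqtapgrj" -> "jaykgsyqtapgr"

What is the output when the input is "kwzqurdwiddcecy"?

ykwzqurdwiddcec

Rule — move the last character to the front.
Applying that to "kwzqurdwiddcecy" gives "ykwzqurdwiddcec".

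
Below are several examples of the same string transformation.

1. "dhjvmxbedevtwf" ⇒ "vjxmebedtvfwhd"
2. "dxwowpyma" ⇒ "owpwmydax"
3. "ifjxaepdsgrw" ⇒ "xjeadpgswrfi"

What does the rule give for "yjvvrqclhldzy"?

Each output is the input with this applied: move the first 2 characters to the end (rotate left by 2), then swap each adjacent pair of characters (1↔2, 3↔4, ...).
Applying both steps to "yjvvrqclhldzy": "vvrqclhldzyyj", then "vvqrlclhzdyyj".

vvqrlclhzdyyj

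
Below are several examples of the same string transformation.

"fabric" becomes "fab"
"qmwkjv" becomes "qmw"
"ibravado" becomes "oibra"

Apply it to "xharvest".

In each case the input is transformed by: swap the front and back halves of the string, then delete the first 3 characters.
For "xharvest", step one produces "vestxhar"; step two turns that into "txhar".

txhar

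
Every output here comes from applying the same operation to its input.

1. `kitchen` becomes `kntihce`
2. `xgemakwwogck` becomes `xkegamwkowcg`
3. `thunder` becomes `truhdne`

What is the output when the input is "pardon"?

pnraod

The transformation: move the last character to the front, then swap each adjacent pair of characters (1↔2, 3↔4, ...).
"pardon" → "npardo" → "pnraod".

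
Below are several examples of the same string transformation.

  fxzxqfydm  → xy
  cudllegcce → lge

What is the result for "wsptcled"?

Rule — delete the first character, then keep one character in every 3, starting at position 3 (positions 3rd, 6th, 9th, ...).
"wsptcled" → "te".

te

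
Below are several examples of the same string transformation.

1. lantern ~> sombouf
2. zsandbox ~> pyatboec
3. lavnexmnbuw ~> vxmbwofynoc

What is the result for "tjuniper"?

The rule is to move the last 2 characters to the front (rotate right by 2), then shift every letter 1 place forward in the alphabet (wrapping around).
For "tjuniper", step one produces "ertjunip"; step two turns that into "fsukvojq".

fsukvojq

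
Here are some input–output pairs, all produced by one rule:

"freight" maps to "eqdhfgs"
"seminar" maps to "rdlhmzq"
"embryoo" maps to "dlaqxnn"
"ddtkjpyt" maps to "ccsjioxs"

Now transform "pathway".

ozsgvzx

Rule — shift every letter 1 place backward in the alphabet (wrapping around).
For "pathway" the result is "ozsgvzx".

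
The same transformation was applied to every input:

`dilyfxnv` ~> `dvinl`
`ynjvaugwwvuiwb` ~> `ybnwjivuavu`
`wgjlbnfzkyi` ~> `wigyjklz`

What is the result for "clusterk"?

cklru

The rule is to take characters alternately from the front and the back (1st, last, 2nd, 2nd-last, ...), then delete the last 3 characters.
Working it through for "clusterk": intermediate "cklruest", final "cklru".
(Check on "ynjvaugwwvuiwb": → "ybnwjivuavuwgw" → "ybnwjivuavu" ✓)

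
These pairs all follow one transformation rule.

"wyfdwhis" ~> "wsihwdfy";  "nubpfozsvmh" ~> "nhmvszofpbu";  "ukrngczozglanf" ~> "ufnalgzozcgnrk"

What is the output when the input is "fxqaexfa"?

The transformation: move the first character to the end, then reverse the string.
For "fxqaexfa", step one produces "xqaexfaf"; step two turns that into "fafxeaqx".

fafxeaqx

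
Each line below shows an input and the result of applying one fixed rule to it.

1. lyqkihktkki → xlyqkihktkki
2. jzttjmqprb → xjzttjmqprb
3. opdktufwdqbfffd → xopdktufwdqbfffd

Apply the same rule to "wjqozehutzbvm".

Each output is the input with this applied: prepend "x".
On "wjqozehutzbvm" that produces "xwjqozehutzbvm".

xwjqozehutzbvm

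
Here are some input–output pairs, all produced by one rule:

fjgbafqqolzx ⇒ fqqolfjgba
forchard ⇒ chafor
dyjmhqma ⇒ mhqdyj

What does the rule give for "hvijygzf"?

jyghvi

The transformation: delete the last 2 characters, then swap the front and back halves of the string.
Starting from "hvijygzf": after the first operation, "hvijyg"; after the second, "jyghvi".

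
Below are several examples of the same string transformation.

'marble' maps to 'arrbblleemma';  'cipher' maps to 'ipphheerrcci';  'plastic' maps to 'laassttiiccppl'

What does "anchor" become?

In each case the input is transformed by: double every character, then move the first 3 characters to the end (rotate left by 3).
For "anchor", step one produces "aanncchhoorr"; step two turns that into "ncchhoorraan".
(Check on "marble": → "mmaarrbbllee" → "arrbblleemma" ✓)

ncchhoorraan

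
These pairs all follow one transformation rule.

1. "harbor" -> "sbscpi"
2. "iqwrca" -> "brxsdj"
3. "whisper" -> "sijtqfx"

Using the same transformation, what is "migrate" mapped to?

fjhsbun

Each output is the input with this applied: shift every letter 1 place forward in the alphabet (wrapping around), then swap the first and last characters.
On "migrate" that produces "fjhsbun".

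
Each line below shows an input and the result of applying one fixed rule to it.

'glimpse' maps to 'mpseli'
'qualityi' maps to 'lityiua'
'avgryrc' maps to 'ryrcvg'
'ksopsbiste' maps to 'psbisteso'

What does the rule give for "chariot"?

riotha

Rule — delete the first character, then move the first 2 characters to the end (rotate left by 2).
Applying that to "chariot" gives "riotha".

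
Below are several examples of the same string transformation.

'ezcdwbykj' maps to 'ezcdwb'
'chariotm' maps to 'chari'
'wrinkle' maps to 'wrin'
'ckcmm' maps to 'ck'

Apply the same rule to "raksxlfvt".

Rule — delete the last 3 characters.
Doing the same to "raksxlfvt": "raksxl".

raksxl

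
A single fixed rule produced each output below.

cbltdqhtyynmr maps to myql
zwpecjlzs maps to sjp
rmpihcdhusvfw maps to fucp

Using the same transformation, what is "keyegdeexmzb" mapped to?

The pattern: keep one character in every 3, starting at position 3 (positions 3rd, 6th, 9th, ...), then reverse the string.
For "keyegdeexmzb", step one produces "ydxb"; step two turns that into "bxdy".
(Check on "rmpihcdhusvfw": → "pcuf" → "fucp" ✓)

bxdy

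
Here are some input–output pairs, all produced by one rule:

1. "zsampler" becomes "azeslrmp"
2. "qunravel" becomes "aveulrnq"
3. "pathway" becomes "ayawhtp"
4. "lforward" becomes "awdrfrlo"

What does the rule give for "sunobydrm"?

bydumsnro

Looking at the pairs, the operation is to sort the characters into alphabetical order, then take characters alternately from the front and the back (1st, last, 2nd, 2nd-last, ...).
Doing the same to "sunobydrm": "bydumsnro".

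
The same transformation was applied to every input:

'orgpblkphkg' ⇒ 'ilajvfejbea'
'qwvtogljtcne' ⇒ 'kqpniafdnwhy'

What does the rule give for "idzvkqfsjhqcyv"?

Rule — shift every letter 6 places backward in the alphabet (wrapping around).
Applying that to "idzvkqfsjhqcyv" gives "cxtpekzmdbkwsp".

cxtpekzmdbkwsp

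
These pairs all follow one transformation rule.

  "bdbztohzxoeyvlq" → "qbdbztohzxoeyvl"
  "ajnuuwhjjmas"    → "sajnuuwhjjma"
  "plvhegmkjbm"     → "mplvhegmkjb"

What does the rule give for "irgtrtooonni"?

What's happening: move the last character to the front.
On "irgtrtooonni" that produces "iirgtrtooonn".

iirgtrtooonn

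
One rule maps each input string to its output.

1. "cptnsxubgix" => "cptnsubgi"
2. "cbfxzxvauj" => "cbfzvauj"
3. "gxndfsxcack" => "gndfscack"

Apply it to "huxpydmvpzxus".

hupydmvpzus

The transformation: remove every "x".
Doing the same to "huxpydmvpzxus": "hupydmvpzus".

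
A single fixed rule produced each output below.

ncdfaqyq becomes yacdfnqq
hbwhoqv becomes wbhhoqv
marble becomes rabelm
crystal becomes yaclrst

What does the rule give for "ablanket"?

taabekln

The pattern: sort the characters into alphabetical order, then move the last character to the front.
"ablanket" → "aabeklnt" → "taabekln".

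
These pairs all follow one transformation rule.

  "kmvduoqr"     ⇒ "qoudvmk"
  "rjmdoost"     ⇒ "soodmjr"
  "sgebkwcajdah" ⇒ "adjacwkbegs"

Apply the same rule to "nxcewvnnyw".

In each case the input is transformed by: delete the last character, then reverse the string.
On "nxcewvnnyw": the first step gives "nxcewvnny", and the second then gives "ynnvwecxn".
(Check on "rjmdoost": → "rjmdoos" → "soodmjr" ✓)

ynnvwecxn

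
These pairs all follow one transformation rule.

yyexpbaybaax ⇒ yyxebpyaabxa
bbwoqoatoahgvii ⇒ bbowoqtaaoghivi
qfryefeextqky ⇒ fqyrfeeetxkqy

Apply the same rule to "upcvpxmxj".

The pattern: swap each adjacent pair of characters (1↔2, 3↔4, ...).
Applying that to "upcvpxmxj" gives "puvcxpxmj".

puvcxpxmj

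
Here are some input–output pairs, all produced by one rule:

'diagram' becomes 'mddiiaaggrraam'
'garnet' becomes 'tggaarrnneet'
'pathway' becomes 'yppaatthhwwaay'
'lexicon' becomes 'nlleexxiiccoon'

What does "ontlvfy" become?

yoonnttllvvffy

Each output is the input with this applied: double every character, then move the last character to the front.
Starting from "ontlvfy": after the first operation, "oonnttllvvffyy"; after the second, "yoonnttllvvffy".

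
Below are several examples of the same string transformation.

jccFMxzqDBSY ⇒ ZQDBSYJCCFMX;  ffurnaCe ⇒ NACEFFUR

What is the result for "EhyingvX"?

NGVXEHYI

What's happening: swap the front and back halves of the string, then convert every letter to uppercase.
Applying both steps to "EhyingvX": "ngvXEhyi", then "NGVXEHYI".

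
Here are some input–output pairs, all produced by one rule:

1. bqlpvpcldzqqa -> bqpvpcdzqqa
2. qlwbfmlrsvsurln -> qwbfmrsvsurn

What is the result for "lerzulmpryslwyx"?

erzumpryswyx

What's happening: remove every "l".
For "lerzulmpryslwyx" the result is "erzumpryswyx".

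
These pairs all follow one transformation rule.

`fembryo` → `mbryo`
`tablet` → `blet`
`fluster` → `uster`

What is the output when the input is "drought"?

ought

The rule is to delete the first 2 characters.
So "drought" becomes "ought".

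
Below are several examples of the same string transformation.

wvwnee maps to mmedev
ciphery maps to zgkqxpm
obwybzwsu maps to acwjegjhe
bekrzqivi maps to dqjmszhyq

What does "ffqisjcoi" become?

The rule is to shift every letter 8 places forward in the alphabet (wrapping around), then move the last 2 characters to the front (rotate right by 2).
Working it through for "ffqisjcoi": intermediate "nnyqarkwq", final "wqnnyqark".

wqnnyqark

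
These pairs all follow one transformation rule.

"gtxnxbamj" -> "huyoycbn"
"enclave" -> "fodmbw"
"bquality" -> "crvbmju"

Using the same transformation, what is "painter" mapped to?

qbjouf

The rule is to delete the last character, then shift every letter 1 place forward in the alphabet (wrapping around).
Working it through for "painter": intermediate "painte", final "qbjouf".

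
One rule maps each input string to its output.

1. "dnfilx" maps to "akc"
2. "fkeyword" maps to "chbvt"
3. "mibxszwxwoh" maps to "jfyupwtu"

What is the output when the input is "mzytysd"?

What's happening: delete the last 3 characters, then shift every letter 3 places backward in the alphabet (wrapping around).
Working it through for "mzytysd": intermediate "mzyt", final "jwvq".
(Check on "mibxszwxwoh": → "mibxszwx" → "jfyupwtu" ✓)

jwvq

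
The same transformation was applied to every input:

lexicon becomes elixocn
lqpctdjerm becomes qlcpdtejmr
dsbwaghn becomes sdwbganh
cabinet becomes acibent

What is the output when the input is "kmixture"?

mkxiuter

The pattern: swap each adjacent pair of characters (1↔2, 3↔4, ...).
"kmixture" → "mkxiuter".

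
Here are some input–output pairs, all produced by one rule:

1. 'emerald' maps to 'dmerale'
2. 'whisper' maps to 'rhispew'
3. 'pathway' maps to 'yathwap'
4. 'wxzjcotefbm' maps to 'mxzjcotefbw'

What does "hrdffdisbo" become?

ordffdisbh

Each output is the input with this applied: swap the first and last characters.
So "hrdffdisbo" becomes "ordffdisbh".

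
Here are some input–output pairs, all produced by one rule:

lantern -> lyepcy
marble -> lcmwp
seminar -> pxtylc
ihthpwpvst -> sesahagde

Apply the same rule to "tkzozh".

vkzks

In each case the input is transformed by: delete the first character, then shift every letter 11 places forward in the alphabet (wrapping around).
Applying both steps to "tkzozh": "kzozh", then "vkzks".
(Check on "ihthpwpvst": → "hthpwpvst" → "sesahagde" ✓)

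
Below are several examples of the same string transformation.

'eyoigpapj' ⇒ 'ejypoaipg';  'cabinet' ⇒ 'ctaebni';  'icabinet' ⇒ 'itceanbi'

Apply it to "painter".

The rule is to take characters alternately from the front and the back (1st, last, 2nd, 2nd-last, ...).
On "painter" that produces "praeitn".

praeitn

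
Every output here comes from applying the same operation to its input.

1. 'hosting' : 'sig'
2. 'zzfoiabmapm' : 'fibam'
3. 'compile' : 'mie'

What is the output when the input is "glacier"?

air

What's happening: move the first character to the end, then keep every other character starting from the second (positions 2nd, 4th, 6th, ...).
On "glacier" that produces "air".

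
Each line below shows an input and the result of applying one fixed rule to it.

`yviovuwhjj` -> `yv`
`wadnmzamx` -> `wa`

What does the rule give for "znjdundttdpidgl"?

The transformation: keep only the first 2 characters.
So "znjdundttdpidgl" becomes "zn".

zn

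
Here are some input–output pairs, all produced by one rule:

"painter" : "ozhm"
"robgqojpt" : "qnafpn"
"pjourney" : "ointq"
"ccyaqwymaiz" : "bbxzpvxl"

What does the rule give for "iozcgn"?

The rule is to delete the last 3 characters, then shift every letter 1 place backward in the alphabet (wrapping around).
Starting from "iozcgn": after the first operation, "ioz"; after the second, "hny".
(Check on "pjourney": → "pjour" → "ointq" ✓)

hny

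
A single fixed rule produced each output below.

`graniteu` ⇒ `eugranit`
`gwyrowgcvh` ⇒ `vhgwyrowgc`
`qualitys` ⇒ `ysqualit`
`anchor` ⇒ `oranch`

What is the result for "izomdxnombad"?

What's happening: move the last 2 characters to the front (rotate right by 2).
"izomdxnombad" → "adizomdxnomb".

adizomdxnomb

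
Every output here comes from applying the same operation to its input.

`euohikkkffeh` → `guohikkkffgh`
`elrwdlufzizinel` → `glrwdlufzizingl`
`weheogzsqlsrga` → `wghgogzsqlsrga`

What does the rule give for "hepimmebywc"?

Rule — replace every "e" with "g".
For "hepimmebywc" the result is "hgpimmgbywc".

hgpimmgbywc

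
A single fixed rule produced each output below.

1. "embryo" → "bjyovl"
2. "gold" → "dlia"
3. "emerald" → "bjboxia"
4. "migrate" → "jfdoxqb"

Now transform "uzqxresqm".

rwnuobpnj

What's happening: shift every letter 3 places backward in the alphabet (wrapping around).
Doing the same to "uzqxresqm": "rwnuobpnj".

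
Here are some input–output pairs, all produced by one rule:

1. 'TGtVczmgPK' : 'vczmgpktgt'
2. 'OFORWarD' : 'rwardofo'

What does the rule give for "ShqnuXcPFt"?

What's happening: move the first 3 characters to the end (rotate left by 3), then convert every letter to lowercase.
On "ShqnuXcPFt": the first step gives "nuXcPFtShq", and the second then gives "nuxcpftshq".

nuxcpftshq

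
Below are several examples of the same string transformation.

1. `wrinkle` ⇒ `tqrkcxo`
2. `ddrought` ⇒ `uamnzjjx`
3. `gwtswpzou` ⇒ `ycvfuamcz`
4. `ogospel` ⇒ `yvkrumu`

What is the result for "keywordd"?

cuxjjqke

Looking at the pairs, the operation is to move the first 3 characters to the end (rotate left by 3), then shift every letter 6 places forward in the alphabet (wrapping around).
Starting from "keywordd": after the first operation, "worddkey"; after the second, "cuxjjqke".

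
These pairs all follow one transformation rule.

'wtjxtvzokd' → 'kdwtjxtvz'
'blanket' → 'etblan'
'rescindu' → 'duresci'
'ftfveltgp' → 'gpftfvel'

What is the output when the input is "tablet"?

ettab

The pattern: move the last 2 characters to the front (rotate right by 2), then delete the last character.
Working it through for "tablet": intermediate "ettabl", final "ettab".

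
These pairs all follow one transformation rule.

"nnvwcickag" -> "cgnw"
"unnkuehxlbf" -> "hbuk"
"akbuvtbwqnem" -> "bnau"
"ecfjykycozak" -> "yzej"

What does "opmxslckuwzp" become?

Rule — keep one character in every 3, starting at position 1 (positions 1st, 4th, 7th, ...), then swap the front and back halves of the string.
"opmxslckuwzp" → "oxcw" → "cwox".

cwox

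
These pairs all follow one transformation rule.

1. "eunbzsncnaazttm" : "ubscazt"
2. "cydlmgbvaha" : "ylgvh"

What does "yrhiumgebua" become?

rimeu

The transformation: keep every other character starting from the second (positions 2nd, 4th, 6th, ...).
Doing the same to "yrhiumgebua": "rimeu".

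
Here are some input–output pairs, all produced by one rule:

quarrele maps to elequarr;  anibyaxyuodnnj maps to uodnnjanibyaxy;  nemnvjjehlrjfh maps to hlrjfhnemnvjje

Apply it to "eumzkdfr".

In each case the input is transformed by: swap the front and back halves of the string, then move the first character to the end.
"eumzkdfr" → "kdfreumz" → "dfreumzk".

dfreumzk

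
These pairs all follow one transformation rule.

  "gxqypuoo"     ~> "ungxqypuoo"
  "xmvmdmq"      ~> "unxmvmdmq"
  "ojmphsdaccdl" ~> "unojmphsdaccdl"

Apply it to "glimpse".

unglimpse

Looking at the pairs, the operation is to prepend "un".
On "glimpse" that produces "unglimpse".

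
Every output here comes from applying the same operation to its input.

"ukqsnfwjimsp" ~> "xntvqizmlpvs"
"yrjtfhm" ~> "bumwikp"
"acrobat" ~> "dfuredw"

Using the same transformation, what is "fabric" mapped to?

ideulf

The transformation: shift every letter 3 places forward in the alphabet (wrapping around).
Applying that to "fabric" gives "ideulf".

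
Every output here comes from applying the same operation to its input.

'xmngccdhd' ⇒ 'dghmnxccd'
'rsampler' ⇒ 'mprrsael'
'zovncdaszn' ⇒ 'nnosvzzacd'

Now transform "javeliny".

The rule is to sort the characters into alphabetical order, then move the first 3 characters to the end (rotate left by 3).
For "javeliny", step one produces "aeijlnvy"; step two turns that into "jlnvyaei".
(Check on "rsampler": → "aelmprrs" → "mprrsael" ✓)

jlnvyaei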